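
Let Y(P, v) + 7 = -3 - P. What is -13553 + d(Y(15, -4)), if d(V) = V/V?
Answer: -13552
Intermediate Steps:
Y(P, v) = -10 - P (Y(P, v) = -7 + (-3 - P) = -10 - P)
d(V) = 1
-13553 + d(Y(15, -4)) = -13553 + 1 = -13552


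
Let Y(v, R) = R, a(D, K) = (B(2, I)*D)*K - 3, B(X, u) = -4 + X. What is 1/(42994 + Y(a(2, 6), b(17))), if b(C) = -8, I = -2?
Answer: 1/42986 ≈ 2.3263e-5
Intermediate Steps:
a(D, K) = -3 - 2*D*K (a(D, K) = ((-4 + 2)*D)*K - 3 = (-2*D)*K - 3 = -2*D*K - 3 = -3 - 2*D*K)
1/(42994 + Y(a(2, 6), b(17))) = 1/(42994 - 8) = 1/42986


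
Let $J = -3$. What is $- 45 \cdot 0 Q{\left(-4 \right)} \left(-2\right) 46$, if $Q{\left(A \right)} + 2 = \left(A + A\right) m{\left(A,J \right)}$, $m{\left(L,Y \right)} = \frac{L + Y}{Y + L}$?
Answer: $0$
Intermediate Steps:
$m{\left(L,Y \right)} = 1$ ($m{\left(L,Y \right)} = \frac{L + Y}{L + Y} = 1$)
$Q{\left(A \right)} = -2 + 2 A$ ($Q{\left(A \right)} = -2 + \left(A + A\right) 1 = -2 + 2 A 1 = -2 + 2 A$)
$- 45 \cdot 0 Q{\left(-4 \right)} \left(-2\right) 46 = - 45 \cdot 0 \left(-2 + 2 \left(-4\right)\right) \left(-2\right) 46 = - 45 \cdot 0 \left(-2 - 8\right) \left(-2\right) 46 = - 45 \cdot 0 \left(-10\right) \left(-2\right) 46 = - 45 \cdot 0 \left(-2\right) 46 = \left(-45\right) 0 \cdot 46 = 0 \cdot 46 = 0$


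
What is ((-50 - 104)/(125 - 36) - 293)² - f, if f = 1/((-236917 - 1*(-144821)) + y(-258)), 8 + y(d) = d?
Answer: 63551092880603/731599402 ≈ 86866.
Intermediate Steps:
y(d) = -8 + d
f = -1/92362 (f = 1/((-236917 - 1*(-144821)) + (-8 - 258)) = 1/((-236917 + 144821) - 266) = 1/(-92096 - 266) = 1/(-92362) = -1/92362 ≈ -1.0827e-5)
((-50 - 104)/(125 - 36) - 293)² - f = ((-50 - 104)/(125 - 36) - 293)² - 1*(-1/92362) = (-154/89 - 293)² + 1/92362 = (-26231/89)² + 1/92362 = 688065361/7921 + 1/92362 = 63551092880603/731599402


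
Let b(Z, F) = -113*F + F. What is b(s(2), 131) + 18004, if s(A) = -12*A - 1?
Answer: 3332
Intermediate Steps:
s(A) = -1 - 12*A
b(Z, F) = -112*F
b(s(2), 131) + 18004 = -112*131 + 18004 = -14672 + 18004 = 3332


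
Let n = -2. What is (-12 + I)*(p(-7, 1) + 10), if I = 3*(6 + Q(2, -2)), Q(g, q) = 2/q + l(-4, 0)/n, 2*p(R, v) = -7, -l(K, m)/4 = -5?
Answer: -351/2 ≈ -175.50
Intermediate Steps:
l(K, m) = 20 (l(K, m) = -4*(-5) = 20)
p(R, v) = -7/2 (p(R, v) = (½)*(-7) = -7/2)
Q(g, q) = -10 + 2/q (Q(g, q) = 2/q + 20/(-2) = 2/q + 20*(-½) = 2/q - 10 = -10 + 2/q)
I = -15 (I = 3*(6 + (-10 + 2/(-2))) = 3*(6 + (-10 + 2*(-½))) = 3*(6 + (-10 - 1)) = 3*(6 - 11) = 3*(-5) = -15)
(-12 + I)*(p(-7, 1) + 10) = (-12 - 15)*(-7/2 + 10) = -27*13/2 = -351/2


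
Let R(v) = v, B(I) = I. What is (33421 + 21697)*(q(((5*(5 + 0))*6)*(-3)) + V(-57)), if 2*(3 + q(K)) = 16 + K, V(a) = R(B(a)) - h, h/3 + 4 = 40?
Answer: -21220430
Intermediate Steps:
h = 108 (h = -12 + 3*40 = -12 + 120 = 108)
V(a) = -108 + a (V(a) = a - 1*108 = a - 108 = -108 + a)
q(K) = 5 + K/2 (q(K) = -3 + (16 + K)/2 = -3 + (8 + K/2) = 5 + K/2)
(33421 + 21697)*(q(((5*(5 + 0))*6)*(-3)) + V(-57)) = (33421 + 21697)*((5 + (((5*(5 + 0))*6)*(-3))/2) + (-108 - 57)) = 55118*((5 + (((5*5)*6)*(-3))/2) - 165) = 55118*((5 + ((25*6)*(-3))/2) - 165) = 55118*((5 + (150*(-3))/2) - 165) = 55118*((5 + (½)*(-450)) - 165) = 55118*((5 - 225) - 165) = 55118*(-220 - 165) = 55118*(-385) = -21220430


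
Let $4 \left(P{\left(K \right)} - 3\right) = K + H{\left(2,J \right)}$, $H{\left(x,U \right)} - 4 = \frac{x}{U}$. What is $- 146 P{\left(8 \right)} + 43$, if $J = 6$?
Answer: $- \frac{5071}{6} \approx -845.17$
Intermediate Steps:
$H{\left(x,U \right)} = 4 + \frac{x}{U}$
$P{\left(K \right)} = \frac{49}{12} + \frac{K}{4}$ ($P{\left(K \right)} = 3 + \frac{K + \left(4 + \frac{2}{6}\right)}{4} = 3 + \frac{K + \left(4 + 2 \cdot \frac{1}{6}\right)}{4} = 3 + \frac{K + \left(4 + \frac{1}{3}\right)}{4} = 3 + \frac{K + \frac{13}{3}}{4} = 3 + \frac{\frac{13}{3} + K}{4} = 3 + \left(\frac{13}{12} + \frac{K}{4}\right) = \frac{49}{12} + \frac{K}{4}$)
$- 146 P{\left(8 \right)} + 43 = - 146 \left(\frac{49}{12} + \frac{1}{4} \cdot 8\right) + 43 = - 146 \left(\frac{49}{12} + 2\right) + 43 = \left(-146\right) \frac{73}{12} + 43 = - \frac{5329}{6} + 43 = - \frac{5071}{6}$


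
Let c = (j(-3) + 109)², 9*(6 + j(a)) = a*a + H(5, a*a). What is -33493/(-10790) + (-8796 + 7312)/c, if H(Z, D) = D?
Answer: 10092799/3398850 ≈ 2.9695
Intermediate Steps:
j(a) = -6 + 2*a²/9 (j(a) = -6 + (a*a + a*a)/9 = -6 + (a² + a²)/9 = -6 + (2*a²)/9 = -6 + 2*a²/9)
c = 11025 (c = ((-6 + (2/9)*(-3)²) + 109)² = ((-6 + (2/9)*9) + 109)² = ((-6 + 2) + 109)² = (-4 + 109)² = 105² = 11025)
-33493/(-10790) + (-8796 + 7312)/c = -33493/(-10790) + (-8796 + 7312)/11025 = -33493*(-1/10790) - 1484*1/11025 = 33493/10790 - 212/1575 = 10092799/3398850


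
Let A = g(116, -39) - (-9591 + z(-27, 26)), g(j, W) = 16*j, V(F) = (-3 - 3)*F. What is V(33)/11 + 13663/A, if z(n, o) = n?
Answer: -192869/11474 ≈ -16.809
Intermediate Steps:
V(F) = -6*F
A = 11474 (A = 16*116 - (-9591 - 27) = 1856 - 1*(-9618) = 1856 + 9618 = 11474)
V(33)/11 + 13663/A = -6*33/11 + 13663/11474 = -198*1/11 + 13663*(1/11474) = -18 + 13663/11474 = -192869/11474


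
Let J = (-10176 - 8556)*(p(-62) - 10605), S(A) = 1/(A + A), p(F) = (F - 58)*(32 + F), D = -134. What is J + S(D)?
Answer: 35166332879/268 ≈ 1.3122e+8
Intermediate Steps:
p(F) = (-58 + F)*(32 + F)
S(A) = 1/(2*A)
J = 131217660 (J = (-10176 - 8556)*((-1856 + (-62)² - 26*(-62)) - 10605) = -18732*((-1856 + 3844 + 1612) - 10605) = -18732*(3600 - 10605) = -18732*(-7005) = 131217660)
J + S(D) = 131217660 + (½)/(-134) = 131217660 + (½)*(-1/134) = 131217660 - 1/268 = 35166332879/268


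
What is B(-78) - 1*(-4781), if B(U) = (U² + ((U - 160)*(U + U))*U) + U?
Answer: -2885197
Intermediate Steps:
B(U) = U + U² + 2*U²*(-160 + U) (B(U) = (U² + ((-160 + U)*(2*U))*U) + U = (U² + (2*U*(-160 + U))*U) + U = (U² + 2*U²*(-160 + U)) + U = U + U² + 2*U²*(-160 + U))
B(-78) - 1*(-4781) = -78*(1 - 319*(-78) + 2*(-78)²) - 1*(-4781) = -78*(1 + 24882 + 2*6084) + 4781 = -78*(1 + 24882 + 12168) + 4781 = -78*37051 + 4781 = -2889978 + 4781 = -2885197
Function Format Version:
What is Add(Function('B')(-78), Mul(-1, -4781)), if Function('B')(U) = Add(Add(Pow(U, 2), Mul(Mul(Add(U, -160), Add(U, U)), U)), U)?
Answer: -2885197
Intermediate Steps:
Function('B')(U) = Add(U, Pow(U, 2), Mul(2, Pow(U, 2), Add(-160, U))) (Function('B')(U) = Add(Add(Pow(U, 2), Mul(Mul(Add(-160, U), Mul(2, U)), U)), U) = Add(Add(Pow(U, 2), Mul(Mul(2, U, Add(-160, U)), U)), U) = Add(Add(Pow(U, 2), Mul(2, Pow(U, 2), Add(-160, U))), U) = Add(U, Pow(U, 2), Mul(2, Pow(U, 2), Add(-160, U))))
Add(Function('B')(-78), Mul(-1, -4781)) = Add(Mul(-78, Add(1, Mul(-319, -78), Mul(2, Pow(-78, 2)))), Mul(-1, -4781)) = Add(Mul(-78, Add(1, 24882, Mul(2, 6084))), 4781) = Add(Mul(-78, Add(1, 24882, 12168)), 4781) = Add(Mul(-78, 37051), 4781) = Add(-2889978, 4781) = -2885197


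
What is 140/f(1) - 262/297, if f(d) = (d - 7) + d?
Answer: -8578/297 ≈ -28.882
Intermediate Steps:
f(d) = -7 + 2*d (f(d) = (-7 + d) + d = -7 + 2*d)
140/f(1) - 262/297 = 140/(-7 + 2*1) - 262/297 = 140/(-7 + 2) - 262*1/297 = 140/(-5) - 262/297 = 140*(-⅕) - 262/297 = -28 - 262/297 = -8578/297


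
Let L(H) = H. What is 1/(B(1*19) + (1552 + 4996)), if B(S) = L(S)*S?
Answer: 1/6909 ≈ 0.00014474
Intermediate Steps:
B(S) = S² (B(S) = S*S = S²)
1/(B(1*19) + (1552 + 4996)) = 1/((1*19)² + (1552 + 4996)) = 1/(19² + 6548) = 1/(361 + 6548) = 1/6909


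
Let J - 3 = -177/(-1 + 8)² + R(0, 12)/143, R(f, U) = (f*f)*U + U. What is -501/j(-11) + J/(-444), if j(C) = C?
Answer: 23616755/518518 ≈ 45.547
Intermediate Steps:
R(f, U) = U + U*f² (R(f, U) = f²*U + U = U*f² + U = U + U*f²)
J = -3702/7007 (J = 3 + (-177/(-1 + 8)² + (12*(1 + 0²))/143) = 3 + (-177/(7²) + (12*(1 + 0))*(1/143)) = 3 + (-177/49 + (12*1)*(1/143)) = 3 + (-177*1/49 + 12*(1/143)) = 3 + (-177/49 + 12/143) = 3 - 24723/7007 = -3702/7007 ≈ -0.52833)
-501/j(-11) + J/(-444) = -501/(-11) - 3702/7007/(-444) = -501*(-1/11) - 3702/7007*(-1/444) = 501/11 + 617/518518 = 23616755/518518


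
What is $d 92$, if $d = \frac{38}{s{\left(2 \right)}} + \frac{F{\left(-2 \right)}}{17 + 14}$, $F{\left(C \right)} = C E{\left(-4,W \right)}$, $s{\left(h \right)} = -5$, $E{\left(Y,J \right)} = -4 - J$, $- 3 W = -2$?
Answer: $- \frac{312248}{465} \approx -671.5$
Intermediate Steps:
$W = \frac{2}{3}$ ($W = \left(- \frac{1}{3}\right) \left(-2\right) = \frac{2}{3} \approx 0.66667$)
$F{\left(C \right)} = - \frac{14 C}{3}$ ($F{\left(C \right)} = C \left(-4 - \frac{2}{3}\right) = C \left(- \frac{14}{3}\right) = - \frac{14 C}{3}$)
$d = - \frac{3394}{465}$ ($d = \frac{38}{-5} + \frac{\left(- \frac{14}{3}\right) \left(-2\right)}{17 + 14} = 38 \left(- \frac{1}{5}\right) + \frac{28}{3 \cdot 31} = - \frac{38}{5} + \frac{28}{3} \cdot \frac{1}{31} = - \frac{38}{5} + \frac{28}{93} = - \frac{3394}{465} \approx -7.2989$)
$d 92 = \left(- \frac{3394}{465}\right) 92 = - \frac{312248}{465}$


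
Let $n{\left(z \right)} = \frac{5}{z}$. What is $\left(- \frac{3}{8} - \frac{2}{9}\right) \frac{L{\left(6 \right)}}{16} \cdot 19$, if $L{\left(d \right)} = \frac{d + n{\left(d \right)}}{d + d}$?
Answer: $- \frac{33497}{82944} \approx -0.40385$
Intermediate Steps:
$L{\left(d \right)} = \frac{d + \frac{5}{d}}{2 d}$ ($L{\left(d \right)} = \frac{d + \frac{5}{d}}{d + d} = \frac{d + \frac{5}{d}}{2 d}$)
$\left(- \frac{3}{8} - \frac{2}{9}\right) \frac{L{\left(6 \right)}}{16} \cdot 19 = \left(- \frac{3}{8} - \frac{2}{9}\right) \frac{\frac{1}{2} \cdot \frac{1}{36} \left(5 + 6^{2}\right)}{16} \cdot 19 = \left(\left(-3\right) \frac{1}{8} - \frac{2}{9}\right) \frac{1}{2} \cdot \frac{1}{36} \left(5 + 36\right) \frac{1}{16} \cdot 19 = \left(- \frac{3}{8} - \frac{2}{9}\right) \frac{1}{2} \cdot \frac{1}{36} \cdot 41 \cdot \frac{1}{16} \cdot 19 = - \frac{43 \cdot \frac{41}{72} \cdot \frac{1}{16}}{72} \cdot 19 = \left(- \frac{43}{72}\right) \frac{41}{1152} \cdot 19 = \left(- \frac{1763}{82944}\right) 19 = - \frac{33497}{82944}$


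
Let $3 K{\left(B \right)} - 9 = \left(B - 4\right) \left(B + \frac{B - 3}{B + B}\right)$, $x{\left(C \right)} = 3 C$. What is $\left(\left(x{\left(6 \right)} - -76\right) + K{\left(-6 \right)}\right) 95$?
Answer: $\frac{21755}{2} \approx 10878.0$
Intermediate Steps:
$K{\left(B \right)} = 3 + \frac{\left(-4 + B\right) \left(B + \frac{-3 + B}{2 B}\right)}{3}$ ($K{\left(B \right)} = 3 + \frac{\left(B - 4\right) \left(B + \frac{B - 3}{B + B}\right)}{3} = 3 + \frac{\left(-4 + B\right) \left(B + \frac{-3 + B}{2 B}\right)}{3}$)
$\left(\left(x{\left(6 \right)} - -76\right) + K{\left(-6 \right)}\right) 95 = \left(\left(3 \cdot 6 - -76\right) + \frac{12 - 6 \left(11 - -42 + 2 \left(-6\right)^{2}\right)}{6 \left(-6\right)}\right) 95 = \left(\left(18 + 76\right) + \frac{1}{6} \left(- \frac{1}{6}\right) \left(12 - 6 \left(11 + 42 + 2 \cdot 36\right)\right)\right) 95 = \left(94 + \frac{1}{6} \left(- \frac{1}{6}\right) \left(12 - 6 \left(11 + 42 + 72\right)\right)\right) 95 = \left(94 + \frac{1}{6} \left(- \frac{1}{6}\right) \left(12 - 750\right)\right) 95 = \left(94 + \frac{1}{6} \left(- \frac{1}{6}\right) \left(-738\right)\right) 95 = \left(94 + \frac{41}{2}\right) 95 = \frac{229}{2} \cdot 95 = \frac{21755}{2}$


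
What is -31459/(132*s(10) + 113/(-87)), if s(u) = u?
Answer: -2736933/114727 ≈ -23.856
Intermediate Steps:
-31459/(132*s(10) + 113/(-87)) = -31459/(132*10 + 113/(-87)) = -31459/(1320 + 113*(-1/87)) = -31459/(1320 - 113/87) = -31459/114727/87 = -31459*87/114727 = -2736933/114727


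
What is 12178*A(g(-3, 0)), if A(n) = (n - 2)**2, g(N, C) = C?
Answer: 48712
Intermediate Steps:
A(n) = (-2 + n)**2
12178*A(g(-3, 0)) = 12178*(-2 + 0)**2 = 12178*(-2)**2 = 12178*4 = 48712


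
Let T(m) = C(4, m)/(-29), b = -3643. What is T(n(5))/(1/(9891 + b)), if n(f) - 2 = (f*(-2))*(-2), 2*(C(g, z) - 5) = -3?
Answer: -21868/29 ≈ -754.07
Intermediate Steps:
C(g, z) = 7/2 (C(g, z) = 5 + (½)*(-3) = 5 - 3/2 = 7/2)
n(f) = 2 + 4*f (n(f) = 2 + (f*(-2))*(-2) = 2 - 2*f*(-2) = 2 + 4*f)
T(m) = -7/58 (T(m) = (7/2)/(-29) = (7/2)*(-1/29) = -7/58)
T(n(5))/(1/(9891 + b)) = -7/(58*(1/(9891 - 3643))) = -7/(58*(1/6248)) = -7/(58*1/6248) = -7/58*6248 = -21868/29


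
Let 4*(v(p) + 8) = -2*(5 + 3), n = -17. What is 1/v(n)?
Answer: -1/12 ≈ -0.083333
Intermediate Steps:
v(p) = -12 (v(p) = -8 + (-2*(5 + 3))/4 = -8 + (-2*8)/4 = -8 + (1/4)*(-16) = -8 - 4 = -12)
1/v(n) = 1/(-12) = -1/12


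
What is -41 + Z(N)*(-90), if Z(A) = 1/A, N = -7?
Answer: -197/7 ≈ -28.143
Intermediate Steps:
Z(A) = 1/A
-41 + Z(N)*(-90) = -41 - 90/(-7) = -41 - 1/7*(-90) = -41 + 90/7 = -197/7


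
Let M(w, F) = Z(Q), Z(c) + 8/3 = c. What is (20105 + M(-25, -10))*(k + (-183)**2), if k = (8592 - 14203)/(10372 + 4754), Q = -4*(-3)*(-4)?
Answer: 30475507667489/45378 ≈ 6.7159e+8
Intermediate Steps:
Q = -48 (Q = 12*(-4) = -48)
k = -5611/15126 ≈ -0.37095
Z(c) = -8/3 + c
M(w, F) = -152/3 (M(w, F) = -8/3 - 48 = -152/3)
(20105 + M(-25, -10))*(k + (-183)**2) = (20105 - 152/3)*(-5611/15126 + (-183)**2) = 60163*(-5611/15126 + 33489)/3 = (60163/3)*(506549003/15126) = 30475507667489/45378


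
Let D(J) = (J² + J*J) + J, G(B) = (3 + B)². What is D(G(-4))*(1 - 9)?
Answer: -24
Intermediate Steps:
D(J) = J + 2*J² (D(J) = (J² + J²) + J = 2*J² + J = J + 2*J²)
D(G(-4))*(1 - 9) = ((3 - 4)²*(1 + 2*(3 - 4)²))*(1 - 9) = ((-1)²*(1 + 2*(-1)²))*(-8) = (1*(1 + 2*1))*(-8) = (1*(1 + 2))*(-8) = (1*3)*(-8) = 3*(-8) = -24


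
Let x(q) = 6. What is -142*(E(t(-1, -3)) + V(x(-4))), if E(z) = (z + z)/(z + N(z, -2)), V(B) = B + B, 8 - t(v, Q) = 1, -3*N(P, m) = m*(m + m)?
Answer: -28116/13 ≈ -2162.8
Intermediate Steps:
N(P, m) = -2*m**2/3 (N(P, m) = -m*(m + m)/3 = -m*2*m/3 = -2*m**2/3)
t(v, Q) = 7 (t(v, Q) = 8 - 1*1 = 8 - 1 = 7)
V(B) = 2*B
E(z) = 2*z/(-8/3 + z) (E(z) = (z + z)/(z - 2/3*(-2)**2) = (2*z)/(z - 2/3*4) = (2*z)/(z - 8/3) = (2*z)/(-8/3 + z) = 2*z/(-8/3 + z))
-142*(E(t(-1, -3)) + V(x(-4))) = -142*(6*7/(-8 + 3*7) + 2*6) = -142*(6*7/(-8 + 21) + 12) = -142*(6*7/13 + 12) = -142*(6*7*(1/13) + 12) = -142*(42/13 + 12) = -142*198/13 = -28116/13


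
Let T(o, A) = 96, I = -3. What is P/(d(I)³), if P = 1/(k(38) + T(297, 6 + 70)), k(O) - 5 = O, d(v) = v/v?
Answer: 1/139 ≈ 0.0071942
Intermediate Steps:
d(v) = 1
k(O) = 5 + O
P = 1/139 (P = 1/((5 + 38) + 96) = 1/(43 + 96) = 1/139 ≈ 0.0071942)
P/(d(I)³) = 1/(139*(1³)) = (1/139)/1 = (1/139)*1 = 1/139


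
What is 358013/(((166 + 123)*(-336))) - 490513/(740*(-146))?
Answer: 1118881229/1311389520 ≈ 0.85320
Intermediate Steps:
358013/(((166 + 123)*(-336))) - 490513/(740*(-146)) = 358013/((289*(-336))) - 490513/(-108040) = 358013/(-97104) - 490513*(-1/108040) = 358013*(-1/97104) + 490513/108040 = -358013/97104 + 490513/108040 = 1118881229/1311389520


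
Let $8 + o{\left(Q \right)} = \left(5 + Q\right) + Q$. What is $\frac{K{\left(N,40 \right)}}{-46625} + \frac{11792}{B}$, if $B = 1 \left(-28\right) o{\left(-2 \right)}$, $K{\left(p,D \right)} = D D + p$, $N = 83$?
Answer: $\frac{137368033}{2284625} \approx 60.127$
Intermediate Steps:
$o{\left(Q \right)} = -3 + 2 Q$ ($o{\left(Q \right)} = -8 + \left(\left(5 + Q\right) + Q\right) = -8 + \left(5 + 2 Q\right) = -3 + 2 Q$)
$K{\left(p,D \right)} = p + D^{2}$ ($K{\left(p,D \right)} = D^{2} + p = p + D^{2}$)
$B = 196$ ($B = 1 \left(-28\right) \left(-3 + 2 \left(-2\right)\right) = - 28 \left(-3 - 4\right) = \left(-28\right) \left(-7\right) = 196$)
$\frac{K{\left(N,40 \right)}}{-46625} + \frac{11792}{B} = \frac{83 + 40^{2}}{-46625} + \frac{11792}{196} = \left(83 + 1600\right) \left(- \frac{1}{46625}\right) + 11792 \cdot \frac{1}{196} = 1683 \left(- \frac{1}{46625}\right) + \frac{2948}{49} = - \frac{1683}{46625} + \frac{2948}{49} = \frac{137368033}{2284625}$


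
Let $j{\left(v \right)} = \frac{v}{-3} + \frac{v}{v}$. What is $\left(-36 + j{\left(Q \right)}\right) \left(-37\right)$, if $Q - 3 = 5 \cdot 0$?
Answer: $1332$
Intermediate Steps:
$Q = 3$ ($Q = 3 + 5 \cdot 0 = 3 + 0 = 3$)
$j{\left(v \right)} = 1 - \frac{v}{3}$ ($j{\left(v \right)} = v \left(- \frac{1}{3}\right) + 1 = - \frac{v}{3} + 1 = 1 - \frac{v}{3}$)
$\left(-36 + j{\left(Q \right)}\right) \left(-37\right) = \left(-36 + \left(1 - 1\right)\right) \left(-37\right) = \left(-36 + 0\right) \left(-37\right) = \left(-36\right) \left(-37\right) = 1332$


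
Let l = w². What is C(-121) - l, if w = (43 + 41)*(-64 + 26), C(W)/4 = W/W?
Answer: -10188860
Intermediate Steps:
C(W) = 4 (C(W) = 4*(W/W) = 4*1 = 4)
w = -3192 (w = 84*(-38) = -3192)
l = 10188864 (l = (-3192)² = 10188864)
C(-121) - l = 4 - 1*10188864 = 4 - 10188864 = -10188860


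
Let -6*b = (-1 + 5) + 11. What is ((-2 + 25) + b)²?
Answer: 1681/4 ≈ 420.25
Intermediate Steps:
b = -5/2 (b = -((-1 + 5) + 11)/6 = -(4 + 11)/6 = -⅙*15 = -5/2 ≈ -2.5000)
((-2 + 25) + b)² = ((-2 + 25) - 5/2)² = (23 - 5/2)² = (41/2)² = 1681/4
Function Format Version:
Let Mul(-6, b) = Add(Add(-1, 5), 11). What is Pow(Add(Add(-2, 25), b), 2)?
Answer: Rational(1681, 4) ≈ 420.25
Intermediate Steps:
b = Rational(-5, 2) (b = Mul(Rational(-1, 6), Add(Add(-1, 5), 11)) = Mul(Rational(-1, 6), Add(4, 11)) = Mul(Rational(-1, 6), 15) = Rational(-5, 2) ≈ -2.5000)
Pow(Add(Add(-2, 25), b), 2) = Pow(Add(Add(-2, 25), Rational(-5, 2)), 2) = Pow(Add(23, Rational(-5, 2)), 2) = Pow(Rational(41, 2), 2) = Rational(1681, 4)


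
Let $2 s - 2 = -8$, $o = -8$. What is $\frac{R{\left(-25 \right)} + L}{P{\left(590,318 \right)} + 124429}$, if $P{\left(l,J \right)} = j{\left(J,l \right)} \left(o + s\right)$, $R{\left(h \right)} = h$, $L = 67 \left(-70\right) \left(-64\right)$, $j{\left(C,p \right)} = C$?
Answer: $\frac{300135}{120931} \approx 2.4819$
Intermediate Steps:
$s = -3$ ($s = 1 + \frac{1}{2} \left(-8\right) = 1 - 4 = -3$)
$L = 300160$ ($L = \left(-4690\right) \left(-64\right) = 300160$)
$P{\left(l,J \right)} = - 11 J$ ($P{\left(l,J \right)} = J \left(-8 - 3\right) = J \left(-11\right) = - 11 J$)
$\frac{R{\left(-25 \right)} + L}{P{\left(590,318 \right)} + 124429} = \frac{-25 + 300160}{\left(-11\right) 318 + 124429} = \frac{300135}{-3498 + 124429} = \frac{300135}{120931}$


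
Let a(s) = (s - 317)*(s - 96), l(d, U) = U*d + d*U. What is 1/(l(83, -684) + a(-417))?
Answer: 1/262998 ≈ 3.8023e-6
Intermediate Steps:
l(d, U) = 2*U*d (l(d, U) = U*d + U*d = 2*U*d)
a(s) = (-317 + s)*(-96 + s)
1/(l(83, -684) + a(-417)) = 1/(2*(-684)*83 + (30432 + (-417)² - 413*(-417))) = 1/(-113544 + (30432 + 173889 + 172221)) = 1/(-113544 + 376542) = 1/262998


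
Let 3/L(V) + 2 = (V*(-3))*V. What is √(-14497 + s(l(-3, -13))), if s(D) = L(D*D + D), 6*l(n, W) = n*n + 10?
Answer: I*√743656774982881/226489 ≈ 120.4*I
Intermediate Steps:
l(n, W) = 5/3 + n²/6 (l(n, W) = (n*n + 10)/6 = (n² + 10)/6 = (10 + n²)/6 = 5/3 + n²/6)
L(V) = 3/(-2 - 3*V²) (L(V) = 3/(-2 + (V*(-3))*V) = 3/(-2 + (-3*V)*V) = 3/(-2 - 3*V²))
s(D) = -3/(2 + 3*(D + D²)²) (s(D) = -3/(2 + 3*(D*D + D)²) = -3/(2 + 3*(D² + D)²) = -3/(2 + 3*(D + D²)²))
√(-14497 + s(l(-3, -13))) = √(-14497 - 3/(2 + 3*(5/3 + (⅙)*(-3)²)²*(1 + (5/3 + (⅙)*(-3)²))²)) = √(-14497 - 3/(2 + 3*(5/3 + (⅙)*9)²*(1 + (5/3 + (⅙)*9))²)) = √(-14497 - 3/(2 + 3*(5/3 + 3/2)²*(1 + (5/3 + 3/2))²)) = √(-14497 - 3/(2 + 3*(19/6)²*(1 + 19/6)²)) = √(-14497 - 3/(2 + 3*(361/36)*(25/6)²)) = √(-14497 - 3/(2 + 3*(361/36)*(625/36))) = √(-14497 - 3/(2 + 225625/432)) = √(-14497 - 3/226489/432) = √(-14497 - 3*432/226489) = √(-14497 - 1296/226489) = √(-3283412329/226489) = I*√743656774982881/226489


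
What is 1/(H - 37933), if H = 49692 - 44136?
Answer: -1/32377 ≈ -3.0886e-5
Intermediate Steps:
H = 5556
1/(H - 37933) = 1/(5556 - 37933) = 1/(-32377) = -1/32377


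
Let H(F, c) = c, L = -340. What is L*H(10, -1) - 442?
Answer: -102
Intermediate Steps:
L*H(10, -1) - 442 = -340*(-1) - 442 = 340 - 442 = -102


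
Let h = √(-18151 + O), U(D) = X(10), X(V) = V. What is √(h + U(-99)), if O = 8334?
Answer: √(10 + I*√9817) ≈ 7.4022 + 6.6927*I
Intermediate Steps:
U(D) = 10
h = I*√9817 (h = √(-18151 + 8334) = √(-9817) = I*√9817 ≈ 99.081*I)
√(h + U(-99)) = √(I*√9817 + 10) = √(10 + I*√9817)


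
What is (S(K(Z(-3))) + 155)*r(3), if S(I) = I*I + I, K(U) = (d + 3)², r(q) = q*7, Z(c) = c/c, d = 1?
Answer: 8967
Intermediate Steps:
Z(c) = 1
r(q) = 7*q
K(U) = 16 (K(U) = (1 + 3)² = 4² = 16)
S(I) = I + I² (S(I) = I² + I = I + I²)
(S(K(Z(-3))) + 155)*r(3) = (16*(1 + 16) + 155)*(7*3) = (16*17 + 155)*21 = (272 + 155)*21 = 427*21 = 8967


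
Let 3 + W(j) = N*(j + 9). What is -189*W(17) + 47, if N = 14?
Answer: -68182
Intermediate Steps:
W(j) = 123 + 14*j (W(j) = -3 + 14*(j + 9) = -3 + 14*(9 + j) = -3 + (126 + 14*j) = 123 + 14*j)
-189*W(17) + 47 = -189*(123 + 14*17) + 47 = -189*(123 + 238) + 47 = -189*361 + 47 = -68229 + 47 = -68182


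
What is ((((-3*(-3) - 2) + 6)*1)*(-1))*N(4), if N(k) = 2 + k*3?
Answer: -182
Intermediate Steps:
N(k) = 2 + 3*k
((((-3*(-3) - 2) + 6)*1)*(-1))*N(4) = ((((-3*(-3) - 2) + 6)*1)*(-1))*(2 + 3*4) = ((((9 - 2) + 6)*1)*(-1))*(2 + 12) = (((7 + 6)*1)*(-1))*14 = ((13*1)*(-1))*14 = (13*(-1))*14 = -13*14 = -182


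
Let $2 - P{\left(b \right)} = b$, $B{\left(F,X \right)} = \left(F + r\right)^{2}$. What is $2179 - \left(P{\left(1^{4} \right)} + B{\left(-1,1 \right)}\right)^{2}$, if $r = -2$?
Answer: $2079$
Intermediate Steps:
$B{\left(F,X \right)} = \left(-2 + F\right)^{2}$ ($B{\left(F,X \right)} = \left(F - 2\right)^{2} = \left(-2 + F\right)^{2}$)
$P{\left(b \right)} = 2 - b$
$2179 - \left(P{\left(1^{4} \right)} + B{\left(-1,1 \right)}\right)^{2} = 2179 - \left(\left(2 - 1^{4}\right) + \left(-2 - 1\right)^{2}\right)^{2} = 2179 - \left(\left(2 - 1\right) + \left(-3\right)^{2}\right)^{2} = 2179 - \left(\left(2 - 1\right) + 9\right)^{2} = 2179 - \left(1 + 9\right)^{2} = 2179 - 10^{2} = 2179 - 100 = 2079$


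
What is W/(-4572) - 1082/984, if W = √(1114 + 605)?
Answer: -541/492 - √191/1524 ≈ -1.1087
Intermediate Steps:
W = 3*√191 (W = √1719 = 3*√191 ≈ 41.461)
W/(-4572) - 1082/984 = (3*√191)/(-4572) - 1082/984 = (3*√191)*(-1/4572) - 1082*1/984 = -√191/1524 - 541/492 = -541/492 - √191/1524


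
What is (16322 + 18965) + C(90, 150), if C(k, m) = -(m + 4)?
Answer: 35133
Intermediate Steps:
C(k, m) = -4 - m (C(k, m) = -(4 + m) = -4 - m)
(16322 + 18965) + C(90, 150) = (16322 + 18965) + (-4 - 1*150) = 35287 + (-4 - 150) = 35287 - 154 = 35133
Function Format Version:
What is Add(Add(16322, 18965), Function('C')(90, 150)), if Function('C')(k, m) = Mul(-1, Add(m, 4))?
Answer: 35133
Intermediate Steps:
Function('C')(k, m) = Add(-4, Mul(-1, m)) (Function('C')(k, m) = Mul(-1, Add(4, m)) = Add(-4, Mul(-1, m)))
Add(Add(16322, 18965), Function('C')(90, 150)) = Add(Add(16322, 18965), Add(-4, Mul(-1, 150))) = Add(35287, Add(-4, -150)) = Add(35287, -154) = 35133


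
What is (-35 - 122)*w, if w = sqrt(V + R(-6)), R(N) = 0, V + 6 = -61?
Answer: -157*I*sqrt(67) ≈ -1285.1*I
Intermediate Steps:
V = -67 (V = -6 - 61 = -67)
w = I*sqrt(67) (w = sqrt(-67 + 0) = sqrt(-67) = I*sqrt(67) ≈ 8.1853*I)
(-35 - 122)*w = (-35 - 122)*(I*sqrt(67)) = -157*I*sqrt(67)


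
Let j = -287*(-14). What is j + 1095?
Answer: 5113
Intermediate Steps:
j = 4018
j + 1095 = 4018 + 1095 = 5113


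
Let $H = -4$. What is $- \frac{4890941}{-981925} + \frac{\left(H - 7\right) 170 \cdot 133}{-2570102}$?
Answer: $\frac{6407215906366}{1261823703175} \approx 5.0777$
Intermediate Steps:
$- \frac{4890941}{-981925} + \frac{\left(H - 7\right) 170 \cdot 133}{-2570102} = - \frac{4890941}{-981925} + \frac{\left(-4 - 7\right) 170 \cdot 133}{-2570102} = \left(-4890941\right) \left(- \frac{1}{981925}\right) + \left(-4 - 7\right) 170 \cdot 133 \left(- \frac{1}{2570102}\right) = \frac{4890941}{981925} + \left(-11\right) 170 \cdot 133 \left(- \frac{1}{2570102}\right) = \frac{4890941}{981925} + \left(-1870\right) 133 \left(- \frac{1}{2570102}\right) = \frac{4890941}{981925} - - \frac{124355}{1285051} = \frac{4890941}{981925} + \frac{124355}{1285051} = \frac{6407215906366}{1261823703175}$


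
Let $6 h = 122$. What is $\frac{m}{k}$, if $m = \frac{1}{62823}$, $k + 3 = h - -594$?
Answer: $\frac{1}{38405794} \approx 2.6038 \cdot 10^{-8}$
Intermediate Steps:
$h = \frac{61}{3}$ ($h = \frac{1}{6} \cdot 122 = \frac{61}{3} \approx 20.333$)
$k = \frac{1834}{3}$ ($k = -3 + \left(\frac{61}{3} - -594\right) = -3 + \left(\frac{61}{3} + 594\right) = -3 + \frac{1843}{3} = \frac{1834}{3} \approx 611.33$)
$m = \frac{1}{62823} \approx 1.5918 \cdot 10^{-5}$
$\frac{m}{k} = \frac{1}{62823 \cdot \frac{1834}{3}} = \frac{1}{62823} \cdot \frac{3}{1834} = \frac{1}{38405794}$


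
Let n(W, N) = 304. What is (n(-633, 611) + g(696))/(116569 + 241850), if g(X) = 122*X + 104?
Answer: 28440/119473 ≈ 0.23805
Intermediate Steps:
g(X) = 104 + 122*X
(n(-633, 611) + g(696))/(116569 + 241850) = (304 + (104 + 122*696))/(116569 + 241850) = (304 + (104 + 84912))/358419 = (304 + 85016)*(1/358419) = 85320*(1/358419) = 28440/119473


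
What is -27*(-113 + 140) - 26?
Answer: -755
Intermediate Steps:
-27*(-113 + 140) - 26 = -27*27 - 26 = -729 - 26 = -755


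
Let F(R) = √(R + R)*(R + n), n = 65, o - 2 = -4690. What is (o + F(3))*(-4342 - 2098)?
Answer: 30190720 - 437920*√6 ≈ 2.9118e+7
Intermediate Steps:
o = -4688 (o = 2 - 4690 = -4688)
F(R) = √2*√R*(65 + R) (F(R) = √(R + R)*(R + 65) = √(2*R)*(65 + R) = (√2*√R)*(65 + R) = √2*√R*(65 + R))
(o + F(3))*(-4342 - 2098) = (-4688 + √2*√3*(65 + 3))*(-4342 - 2098) = (-4688 + √2*√3*68)*(-6440) = (-4688 + 68*√6)*(-6440) = 30190720 - 437920*√6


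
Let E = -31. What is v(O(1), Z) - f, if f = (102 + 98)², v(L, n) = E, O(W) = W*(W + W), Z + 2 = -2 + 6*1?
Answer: -40031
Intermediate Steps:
Z = 2 (Z = -2 + (-2 + 6*1) = -2 + (-2 + 6) = -2 + 4 = 2)
O(W) = 2*W² (O(W) = W*(2*W) = 2*W²)
v(L, n) = -31
f = 40000 (f = 200² = 40000)
v(O(1), Z) - f = -31 - 1*40000 = -31 - 40000 = -40031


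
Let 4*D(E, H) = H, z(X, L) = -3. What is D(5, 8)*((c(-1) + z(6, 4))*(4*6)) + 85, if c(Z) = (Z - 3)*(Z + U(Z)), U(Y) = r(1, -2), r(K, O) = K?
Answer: -59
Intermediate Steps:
U(Y) = 1
D(E, H) = H/4
c(Z) = (1 + Z)*(-3 + Z) (c(Z) = (Z - 3)*(Z + 1) = (-3 + Z)*(1 + Z) = (1 + Z)*(-3 + Z))
D(5, 8)*((c(-1) + z(6, 4))*(4*6)) + 85 = ((¼)*8)*(((-3 + (-1)² - 2*(-1)) - 3)*(4*6)) + 85 = 2*(((-3 + 1 + 2) - 3)*24) + 85 = 2*((0 - 3)*24) + 85 = 2*(-3*24) + 85 = 2*(-72) + 85 = -144 + 85 = -59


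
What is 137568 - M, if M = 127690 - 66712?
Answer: 76590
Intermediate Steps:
M = 60978
137568 - M = 137568 - 1*60978 = 137568 - 60978 = 76590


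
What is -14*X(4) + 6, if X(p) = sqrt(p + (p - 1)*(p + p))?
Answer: 6 - 28*sqrt(7) ≈ -68.081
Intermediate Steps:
X(p) = sqrt(p + 2*p*(-1 + p)) (X(p) = sqrt(p + (-1 + p)*(2*p)) = sqrt(p + 2*p*(-1 + p)))
-14*X(4) + 6 = -14*2*sqrt(-1 + 2*4) + 6 = -14*2*sqrt(-1 + 8) + 6 = -14*2*sqrt(7) + 6 = -28*sqrt(7) + 6 = 6 - 28*sqrt(7)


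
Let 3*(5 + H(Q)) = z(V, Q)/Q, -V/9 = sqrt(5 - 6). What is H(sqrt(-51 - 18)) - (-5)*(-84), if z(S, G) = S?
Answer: -425 - sqrt(69)/23 ≈ -425.36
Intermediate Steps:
V = -9*I (V = -9*sqrt(5 - 6) = -9*I ≈ -9.0*I)
H(Q) = -5 - 3*I/Q (H(Q) = -5 + ((-9*I)/Q)/3 = -5 + (-9*I/Q)/3 = -5 - 3*I/Q)
H(sqrt(-51 - 18)) - (-5)*(-84) = (-5 - 3*I/(sqrt(-51 - 18))) - (-5)*(-84) = (-5 - 3*I/(sqrt(-69))) - 1*420 = (-5 - 3*I/(I*sqrt(69))) - 420 = (-5 - 3*I*(-I*sqrt(69)/69)) - 420 = (-5 - sqrt(69)/23) - 420 = -425 - sqrt(69)/23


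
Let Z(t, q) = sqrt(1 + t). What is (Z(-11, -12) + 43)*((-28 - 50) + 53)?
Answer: -1075 - 25*I*sqrt(10) ≈ -1075.0 - 79.057*I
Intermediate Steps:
(Z(-11, -12) + 43)*((-28 - 50) + 53) = (sqrt(1 - 11) + 43)*((-28 - 50) + 53) = (sqrt(-10) + 43)*(-78 + 53) = (I*sqrt(10) + 43)*(-25) = (43 + I*sqrt(10))*(-25) = -1075 - 25*I*sqrt(10)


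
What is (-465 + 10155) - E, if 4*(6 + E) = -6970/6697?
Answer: 129871709/13394 ≈ 9696.3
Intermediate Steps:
E = -83849/13394 (E = -6 + (-6970/6697)/4 = -6 + (-6970*1/6697)/4 = -6 + (1/4)*(-6970/6697) = -6 - 3485/13394 = -83849/13394 ≈ -6.2602)
(-465 + 10155) - E = (-465 + 10155) - 1*(-83849/13394) = 9690 + 83849/13394 = 129871709/13394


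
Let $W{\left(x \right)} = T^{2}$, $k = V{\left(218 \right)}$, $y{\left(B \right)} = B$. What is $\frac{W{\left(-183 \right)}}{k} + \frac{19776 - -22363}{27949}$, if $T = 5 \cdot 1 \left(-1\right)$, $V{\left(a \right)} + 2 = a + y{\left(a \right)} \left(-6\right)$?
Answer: $\frac{45317063}{30520308} \approx 1.4848$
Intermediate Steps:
$V{\left(a \right)} = -2 - 5 a$ ($V{\left(a \right)} = -2 + \left(a + a \left(-6\right)\right) = -2 + \left(a - 6 a\right) = -2 - 5 a$)
$k = -1092$ ($k = -2 - 1090 = -1092$)
$T = -5$ ($T = 5 \left(-1\right) = -5$)
$W{\left(x \right)} = 25$ ($W{\left(x \right)} = \left(-5\right)^{2} = 25$)
$\frac{W{\left(-183 \right)}}{k} + \frac{19776 - -22363}{27949} = \frac{25}{-1092} + \frac{19776 - -22363}{27949} = 25 \left(- \frac{1}{1092}\right) + \left(19776 + 22363\right) \frac{1}{27949} = - \frac{25}{1092} + 42139 \cdot \frac{1}{27949} = - \frac{25}{1092} + \frac{42139}{27949} = \frac{45317063}{30520308}$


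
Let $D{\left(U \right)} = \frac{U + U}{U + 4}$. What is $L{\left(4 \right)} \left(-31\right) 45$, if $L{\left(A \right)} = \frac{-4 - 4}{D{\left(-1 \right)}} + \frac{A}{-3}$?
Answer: $-14880$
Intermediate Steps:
$D{\left(U \right)} = \frac{2 U}{4 + U}$
$L{\left(A \right)} = 12 - \frac{A}{3}$ ($L{\left(A \right)} = \frac{-4 - 4}{2 \left(-1\right) \frac{1}{4 - 1}} + \frac{A}{-3} = - \frac{8}{2 \left(-1\right) \frac{1}{3}} + A \left(- \frac{1}{3}\right) = - \frac{8}{2 \left(-1\right) \frac{1}{3}} - \frac{A}{3} = - \frac{8}{- \frac{2}{3}} - \frac{A}{3} = \left(-8\right) \left(- \frac{3}{2}\right) - \frac{A}{3} = 12 - \frac{A}{3}$)
$L{\left(4 \right)} \left(-31\right) 45 = \left(12 - \frac{4}{3}\right) \left(-31\right) 45 = \frac{32}{3} \left(-31\right) 45 = \left(- \frac{992}{3}\right) 45 = -14880$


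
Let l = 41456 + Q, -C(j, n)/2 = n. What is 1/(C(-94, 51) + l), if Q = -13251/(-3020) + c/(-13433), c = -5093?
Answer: 40567660/1677828393183 ≈ 2.4179e-5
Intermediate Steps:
C(j, n) = -2*n
Q = 193381543/40567660 (Q = -13251/(-3020) - 5093/(-13433) = -13251*(-1/3020) - 5093*(-1/13433) = 13251/3020 + 5093/13433 = 193381543/40567660 ≈ 4.7669)
l = 1681966294503/40567660 (l = 41456 + 193381543/40567660 = 1681966294503/40567660 ≈ 41461.)
1/(C(-94, 51) + l) = 1/(-2*51 + 1681966294503/40567660) = 1/(-102 + 1681966294503/40567660) = 1/(1677828393183/40567660) = 40567660/1677828393183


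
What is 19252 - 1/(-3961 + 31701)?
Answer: 534050479/27740 ≈ 19252.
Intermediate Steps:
19252 - 1/(-3961 + 31701) = 19252 - 1/27740 = 534050479/27740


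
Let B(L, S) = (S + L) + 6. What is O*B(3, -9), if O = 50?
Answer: 0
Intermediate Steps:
B(L, S) = 6 + L + S (B(L, S) = (L + S) + 6 = 6 + L + S)
O*B(3, -9) = 50*(6 + 3 - 9) = 50*0 = 0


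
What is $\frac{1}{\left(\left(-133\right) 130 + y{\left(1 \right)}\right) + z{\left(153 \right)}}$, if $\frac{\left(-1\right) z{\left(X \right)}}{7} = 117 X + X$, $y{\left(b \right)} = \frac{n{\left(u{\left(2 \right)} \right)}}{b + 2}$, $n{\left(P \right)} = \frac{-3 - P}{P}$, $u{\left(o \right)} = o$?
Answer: $- \frac{6}{862013} \approx -6.9605 \cdot 10^{-6}$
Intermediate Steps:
$n{\left(P \right)} = \frac{-3 - P}{P}$
$y{\left(b \right)} = - \frac{5}{2 \left(2 + b\right)}$ ($y{\left(b \right)} = \frac{\frac{1}{2} \left(-3 - 2\right)}{b + 2} = \frac{\frac{1}{2} \left(-3 - 2\right)}{2 + b} = \frac{\frac{1}{2} \left(-5\right)}{2 + b} = - \frac{5}{2 \left(2 + b\right)}$)
$z{\left(X \right)} = - 826 X$ ($z{\left(X \right)} = - 7 \left(117 X + X\right) = - 7 \cdot 118 X = - 826 X$)
$\frac{1}{\left(\left(-133\right) 130 + y{\left(1 \right)}\right) + z{\left(153 \right)}} = \frac{1}{\left(\left(-133\right) 130 - \frac{5}{4 + 2 \cdot 1}\right) - 126378} = \frac{1}{\left(-17290 - \frac{5}{4 + 2}\right) - 126378} = \frac{1}{\left(-17290 - \frac{5}{6}\right) - 126378} = \frac{1}{- \frac{103745}{6} - 126378} = \frac{1}{- \frac{862013}{6}} = - \frac{6}{862013}$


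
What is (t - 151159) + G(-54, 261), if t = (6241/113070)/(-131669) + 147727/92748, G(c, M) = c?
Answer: -34799162129533224463/230135826184140 ≈ -1.5121e+5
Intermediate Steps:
t = 366555249137357/230135826184140 (t = (6241*(1/113070))*(-1/131669) + 147727*(1/92748) = (6241/113070)*(-1/131669) + 147727/92748 = -6241/14887813830 + 147727/92748 = 366555249137357/230135826184140 ≈ 1.5928)
(t - 151159) + G(-54, 261) = (366555249137357/230135826184140 - 151159) - 54 = -34786734794919280903/230135826184140 - 54 = -34799162129533224463/230135826184140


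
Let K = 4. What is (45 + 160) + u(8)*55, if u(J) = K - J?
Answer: -15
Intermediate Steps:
u(J) = 4 - J
(45 + 160) + u(8)*55 = (45 + 160) + (4 - 1*8)*55 = 205 + (4 - 8)*55 = 205 - 4*55 = 205 - 220 = -15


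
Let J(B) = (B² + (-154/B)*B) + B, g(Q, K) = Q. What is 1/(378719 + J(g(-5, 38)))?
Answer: 1/378585 ≈ 2.6414e-6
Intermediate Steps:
J(B) = -154 + B + B² (J(B) = (B² - 154) + B = (-154 + B²) + B = -154 + B + B²)
1/(378719 + J(g(-5, 38))) = 1/(378719 + (-154 - 5 + (-5)²)) = 1/(378719 + (-154 - 5 + 25)) = 1/(378719 - 134) = 1/378585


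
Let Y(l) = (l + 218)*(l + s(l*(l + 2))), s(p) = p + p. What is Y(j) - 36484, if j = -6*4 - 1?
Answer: 180641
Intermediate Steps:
j = -25 (j = -24 - 1 = -25)
s(p) = 2*p
Y(l) = (218 + l)*(l + 2*l*(2 + l)) (Y(l) = (l + 218)*(l + 2*(l*(l + 2))) = (218 + l)*(l + 2*(l*(2 + l))) = (218 + l)*(l + 2*l*(2 + l)))
Y(j) - 36484 = -25*(1090 + 2*(-25)² + 441*(-25)) - 36484 = -25*(1090 + 2*625 - 11025) - 36484 = -25*(1090 + 1250 - 11025) - 36484 = -25*(-8685) - 36484 = 217125 - 36484 = 180641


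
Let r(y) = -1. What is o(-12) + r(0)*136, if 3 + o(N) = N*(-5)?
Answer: -79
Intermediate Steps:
o(N) = -3 - 5*N (o(N) = -3 + N*(-5) = -3 - 5*N)
o(-12) + r(0)*136 = (-3 - 5*(-12)) - 1*136 = (-3 + 60) - 136 = 57 - 136 = -79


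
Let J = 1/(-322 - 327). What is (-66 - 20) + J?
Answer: -55815/649 ≈ -86.002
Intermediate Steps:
J = -1/649 (J = 1/(-649) = -1/649 ≈ -0.0015408)
(-66 - 20) + J = (-66 - 20) - 1/649 = -86 - 1/649 = -55815/649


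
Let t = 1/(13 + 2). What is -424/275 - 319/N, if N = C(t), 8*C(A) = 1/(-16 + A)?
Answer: 33544768/825 ≈ 40660.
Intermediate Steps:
t = 1/15 ≈ 0.066667
C(A) = 1/(8*(-16 + A))
N = -15/1912 (N = 1/(8*(-16 + 1/15)) = 1/(8*(-239/15)) = (1/8)*(-15/239) = -15/1912 ≈ -0.0078452)
-424/275 - 319/N = -424/275 - 319/(-15/1912) = -424*1/275 - 319*(-1912/15) = -424/275 + 609928/15 = 33544768/825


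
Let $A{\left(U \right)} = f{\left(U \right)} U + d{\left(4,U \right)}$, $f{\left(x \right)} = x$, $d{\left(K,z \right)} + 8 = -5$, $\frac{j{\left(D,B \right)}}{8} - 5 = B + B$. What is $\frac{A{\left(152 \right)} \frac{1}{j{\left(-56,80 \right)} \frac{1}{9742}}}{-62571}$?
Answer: $- \frac{37492087}{13765620} \approx -2.7236$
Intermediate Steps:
$j{\left(D,B \right)} = 40 + 16 B$ ($j{\left(D,B \right)} = 40 + 8 \left(B + B\right) = 40 + 8 \cdot 2 B = 40 + 16 B$)
$d{\left(K,z \right)} = -13$ ($d{\left(K,z \right)} = -8 - 5 = -13$)
$A{\left(U \right)} = -13 + U^{2}$ ($A{\left(U \right)} = U U - 13 = U^{2} - 13 = -13 + U^{2}$)
$\frac{A{\left(152 \right)} \frac{1}{j{\left(-56,80 \right)} \frac{1}{9742}}}{-62571} = \frac{\left(-13 + 152^{2}\right) \frac{1}{\left(40 + 16 \cdot 80\right) \frac{1}{9742}}}{-62571} = \frac{-13 + 23104}{\left(40 + 1280\right) \frac{1}{9742}} \left(- \frac{1}{62571}\right) = \frac{23091}{1320 \cdot \frac{1}{9742}} \left(- \frac{1}{62571}\right) = \frac{23091}{\frac{660}{4871}} \left(- \frac{1}{62571}\right) = 23091 \cdot \frac{4871}{660} \left(- \frac{1}{62571}\right) = \frac{37492087}{220} \left(- \frac{1}{62571}\right) = - \frac{37492087}{13765620}$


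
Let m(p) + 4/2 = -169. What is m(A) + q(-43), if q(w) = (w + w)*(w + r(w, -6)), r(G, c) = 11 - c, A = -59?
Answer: 2065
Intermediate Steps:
m(p) = -171 (m(p) = -2 - 169 = -171)
q(w) = 2*w*(17 + w) (q(w) = (w + w)*(w + (11 - 1*(-6))) = (2*w)*(w + (11 + 6)) = (2*w)*(w + 17) = (2*w)*(17 + w) = 2*w*(17 + w))
m(A) + q(-43) = -171 + 2*(-43)*(17 - 43) = -171 + 2*(-43)*(-26) = -171 + 2236 = 2065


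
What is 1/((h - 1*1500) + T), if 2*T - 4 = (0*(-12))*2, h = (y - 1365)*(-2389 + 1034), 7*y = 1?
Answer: 7/12935184 ≈ 5.4116e-7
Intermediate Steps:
y = 1/7 (y = (1/7)*1 = 1/7 ≈ 0.14286)
h = 12945670/7 (h = (1/7 - 1365)*(-2389 + 1034) = -9554/7*(-1355) = 12945670/7 ≈ 1.8494e+6)
T = 2 (T = 2 + ((0*(-12))*2)/2 = 2 + (0*2)/2 = 2 + (1/2)*0 = 2 + 0 = 2)
1/((h - 1*1500) + T) = 1/((12945670/7 - 1*1500) + 2) = 1/((12945670/7 - 1500) + 2) = 1/(12935170/7 + 2) = 1/(12935184/7) = 7/12935184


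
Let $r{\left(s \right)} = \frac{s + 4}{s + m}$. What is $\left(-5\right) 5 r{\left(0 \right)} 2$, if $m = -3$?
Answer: $\frac{200}{3} \approx 66.667$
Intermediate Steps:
$r{\left(s \right)} = \frac{4 + s}{-3 + s}$ ($r{\left(s \right)} = \frac{s + 4}{s - 3} = \frac{4 + s}{-3 + s}$)
$\left(-5\right) 5 r{\left(0 \right)} 2 = \left(-5\right) 5 \frac{4 + 0}{-3 + 0} \cdot 2 = - 25 \frac{1}{-3} \cdot 4 \cdot 2 = - 25 \left(\left(- \frac{1}{3}\right) 4\right) 2 = \left(-25\right) \left(- \frac{4}{3}\right) 2 = \frac{100}{3} \cdot 2 = \frac{200}{3}$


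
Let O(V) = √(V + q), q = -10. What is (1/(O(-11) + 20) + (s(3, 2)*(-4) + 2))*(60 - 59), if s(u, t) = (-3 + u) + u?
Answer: (-10*√21 + 199*I)/(√21 - 20*I) ≈ -9.9525 - 0.010885*I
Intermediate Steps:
O(V) = √(-10 + V) (O(V) = √(V - 10) = √(-10 + V))
s(u, t) = -3 + 2*u
(1/(O(-11) + 20) + (s(3, 2)*(-4) + 2))*(60 - 59) = (1/(√(-10 - 11) + 20) + ((-3 + 2*3)*(-4) + 2))*(60 - 59) = (1/(√(-21) + 20) + ((-3 + 6)*(-4) + 2))*1 = (1/(I*√21 + 20) + (3*(-4) + 2))*1 = (1/(20 + I*√21) + (-12 + 2))*1 = (1/(20 + I*√21) - 10)*1 = (-10 + 1/(20 + I*√21))*1 = -10 + 1/(20 + I*√21)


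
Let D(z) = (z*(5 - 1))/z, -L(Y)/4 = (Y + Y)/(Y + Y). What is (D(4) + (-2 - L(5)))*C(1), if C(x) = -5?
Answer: -30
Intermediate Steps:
L(Y) = -4 (L(Y) = -4*(Y + Y)/(Y + Y) = -4*2*Y/(2*Y) = -4*2*Y*1/(2*Y) = -4*1 = -4)
D(z) = 4 (D(z) = (z*4)/z = (4*z)/z = 4)
(D(4) + (-2 - L(5)))*C(1) = (4 + (-2 - 1*(-4)))*(-5) = (4 + (-2 + 4))*(-5) = (4 + 2)*(-5) = 6*(-5) = -30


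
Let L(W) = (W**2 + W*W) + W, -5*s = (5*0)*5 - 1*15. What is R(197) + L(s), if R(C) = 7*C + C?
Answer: 1597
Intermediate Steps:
R(C) = 8*C
s = 3 (s = -((5*0)*5 - 1*15)/5 = -(0*5 - 15)/5 = -(0 - 15)/5 = -1/5*(-15) = 3)
L(W) = W + 2*W**2 (L(W) = (W**2 + W**2) + W = 2*W**2 + W = W + 2*W**2)
R(197) + L(s) = 8*197 + 3*(1 + 2*3) = 1576 + 3*(1 + 6) = 1576 + 3*7 = 1576 + 21 = 1597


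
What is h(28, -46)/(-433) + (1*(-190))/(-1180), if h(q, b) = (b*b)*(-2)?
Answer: 507603/51094 ≈ 9.9347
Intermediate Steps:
h(q, b) = -2*b² (h(q, b) = b²*(-2) = -2*b²)
h(28, -46)/(-433) + (1*(-190))/(-1180) = -2*(-46)²/(-433) + (1*(-190))/(-1180) = -2*2116*(-1/433) - 190*(-1/1180) = -4232*(-1/433) + 19/118 = 4232/433 + 19/118 = 507603/51094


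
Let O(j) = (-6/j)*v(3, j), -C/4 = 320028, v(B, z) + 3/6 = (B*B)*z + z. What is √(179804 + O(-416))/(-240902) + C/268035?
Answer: -426704/89345 - √1944111026/25053808 ≈ -4.7777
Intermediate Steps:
v(B, z) = -½ + z + z*B² (v(B, z) = -½ + ((B*B)*z + z) = -½ + (B²*z + z) = -½ + (z*B² + z) = -½ + (z + z*B²) = -½ + z + z*B²)
C = -1280112 (C = -4*320028 = -1280112)
O(j) = -6*(-½ + 10*j)/j (O(j) = (-6/j)*(-½ + j + j*3²) = (-6/j)*(-½ + j + j*9) = (-6/j)*(-½ + j + 9*j) = (-6/j)*(-½ + 10*j) = -6*(-½ + 10*j)/j)
√(179804 + O(-416))/(-240902) + C/268035 = √(179804 + (-60 + 3/(-416)))/(-240902) - 1280112/268035 = √(179804 + (-60 + 3*(-1/416)))*(-1/240902) - 1280112*1/268035 = √(179804 + (-60 - 3/416))*(-1/240902) - 426704/89345 = √(179804 - 24963/416)*(-1/240902) - 426704/89345 = √(74773501/416)*(-1/240902) - 426704/89345 = (√1944111026/104)*(-1/240902) - 426704/89345 = -√1944111026/25053808 - 426704/89345 = -426704/89345 - √1944111026/25053808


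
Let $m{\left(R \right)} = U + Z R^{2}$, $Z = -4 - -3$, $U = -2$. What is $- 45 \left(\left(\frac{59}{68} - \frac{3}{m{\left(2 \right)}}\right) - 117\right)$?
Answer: $\frac{353835}{68} \approx 5203.5$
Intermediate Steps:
$Z = -1$ ($Z = -4 + 3 = -1$)
$m{\left(R \right)} = -2 - R^{2}$
$- 45 \left(\left(\frac{59}{68} - \frac{3}{m{\left(2 \right)}}\right) - 117\right) = - 45 \left(\left(\frac{59}{68} - \frac{3}{-2 - 2^{2}}\right) - 117\right) = - 45 \left(\left(59 \cdot \frac{1}{68} - \frac{3}{-2 - 4}\right) - 117\right) = - 45 \left(\left(\frac{59}{68} - \frac{3}{-2 - 4}\right) - 117\right) = - 45 \left(\left(\frac{59}{68} - \frac{3}{-6}\right) - 117\right) = - 45 \left(\left(\frac{59}{68} - - \frac{1}{2}\right) - 117\right) = - 45 \left(\left(\frac{59}{68} + \frac{1}{2}\right) - 117\right) = - 45 \left(\frac{93}{68} - 117\right) = \left(-45\right) \left(- \frac{7863}{68}\right) = \frac{353835}{68}$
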